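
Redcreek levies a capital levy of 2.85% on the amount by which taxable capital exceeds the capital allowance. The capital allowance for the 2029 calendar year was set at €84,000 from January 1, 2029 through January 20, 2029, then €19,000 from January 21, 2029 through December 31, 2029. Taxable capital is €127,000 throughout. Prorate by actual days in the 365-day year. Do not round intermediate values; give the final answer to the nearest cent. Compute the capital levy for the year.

January 1 – January 20, 2029: 20 days, exemption €84,000 → (€127,000 − €84,000) × 2.85% × 20/365 = €67.1507
January 21 – December 31, 2029: 345 days, exemption €19,000 → (€127,000 − €19,000) × 2.85% × 345/365 = €2,909.3425
Total = €2,976.4932

€2,976.49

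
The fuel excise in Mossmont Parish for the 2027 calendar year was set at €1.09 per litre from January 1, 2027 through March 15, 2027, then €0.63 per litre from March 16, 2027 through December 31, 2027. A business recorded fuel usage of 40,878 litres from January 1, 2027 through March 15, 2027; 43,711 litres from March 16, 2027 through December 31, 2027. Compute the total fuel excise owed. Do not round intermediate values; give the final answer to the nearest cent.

January 1 – March 15, 2027: 40,878 litres at €1.09/litre → €44557.02
March 16 – December 31, 2027: 43,711 litres at €0.63/litre → €27537.93

€72094.95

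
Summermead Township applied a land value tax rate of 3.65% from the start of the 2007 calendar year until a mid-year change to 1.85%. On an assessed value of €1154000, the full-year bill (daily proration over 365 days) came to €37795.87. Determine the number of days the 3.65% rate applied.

Let d = days at the first rate; then 365 − d days at the second rate.
€1154000 × [3.65%·d + 1.85%·(365−d)] / 365 = €37795.87
Solving gives d = 289, so the new rate took effect on 17 October 2007.

289 days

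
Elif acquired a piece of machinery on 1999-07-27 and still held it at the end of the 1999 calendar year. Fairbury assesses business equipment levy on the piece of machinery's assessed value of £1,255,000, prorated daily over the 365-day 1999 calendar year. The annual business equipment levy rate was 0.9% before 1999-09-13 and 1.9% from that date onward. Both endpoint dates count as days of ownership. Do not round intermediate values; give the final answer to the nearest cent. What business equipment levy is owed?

£8,671.53

1999-07-27 to 1999-09-12: 48 days at 0.9% → £1,255,000 × 0.9% × 48/365 = £1,485.3699
1999-09-13 to 1999-12-31: 110 days at 1.9% → £1,255,000 × 1.9% × 110/365 = £7,186.1644
Total = £8,671.5342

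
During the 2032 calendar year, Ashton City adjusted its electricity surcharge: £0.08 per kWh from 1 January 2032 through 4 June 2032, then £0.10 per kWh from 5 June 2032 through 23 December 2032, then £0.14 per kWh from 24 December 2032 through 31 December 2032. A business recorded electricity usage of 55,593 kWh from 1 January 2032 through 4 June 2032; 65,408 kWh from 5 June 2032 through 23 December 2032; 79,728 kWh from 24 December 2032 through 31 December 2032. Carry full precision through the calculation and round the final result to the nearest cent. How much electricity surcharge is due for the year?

£22,150.16

1 January – 4 June 2032: 55,593 kWh at £0.08/kWh → £4,447.44
5 June – 23 December 2032: 65,408 kWh at £0.10/kWh → £6,540.80
24 December – 31 December 2032: 79,728 kWh at £0.14/kWh → £11,161.92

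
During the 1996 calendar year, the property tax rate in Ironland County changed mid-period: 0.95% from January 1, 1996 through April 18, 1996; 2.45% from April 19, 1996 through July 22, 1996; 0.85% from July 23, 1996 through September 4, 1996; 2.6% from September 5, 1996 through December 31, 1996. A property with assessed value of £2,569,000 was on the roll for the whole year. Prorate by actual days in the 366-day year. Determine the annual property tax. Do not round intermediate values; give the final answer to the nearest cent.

January 1 – April 18, 1996: 109 days at 0.95% → £2,569,000 × 0.95% × 109/366 = £7,268.3046
April 19 – July 22, 1996: 95 days at 2.45% → £2,569,000 × 2.45% × 95/366 = £16,337.0150
July 23 – September 4, 1996: 44 days at 0.85% → £2,569,000 × 0.85% × 44/366 = £2,625.1530
September 5 – December 31, 1996: 118 days at 2.6% → £2,569,000 × 2.6% × 118/366 = £21,534.6776
Total = £47,765.1503

£47,765.15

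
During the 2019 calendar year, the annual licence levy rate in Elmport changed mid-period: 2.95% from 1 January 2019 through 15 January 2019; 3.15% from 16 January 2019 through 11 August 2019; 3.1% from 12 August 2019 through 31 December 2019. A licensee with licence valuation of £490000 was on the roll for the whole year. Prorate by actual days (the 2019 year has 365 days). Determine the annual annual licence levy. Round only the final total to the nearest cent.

1 January – 15 January 2019: 15 days at 2.95% → £490000 × 2.95% × 15/365 = £594.0411
16 January – 11 August 2019: 208 days at 3.15% → £490000 × 3.15% × 208/365 = £8795.8356
12 August – 31 December 2019: 142 days at 3.1% → £490000 × 3.1% × 142/365 = £5909.5342
Total = £15299.4110

£15299.41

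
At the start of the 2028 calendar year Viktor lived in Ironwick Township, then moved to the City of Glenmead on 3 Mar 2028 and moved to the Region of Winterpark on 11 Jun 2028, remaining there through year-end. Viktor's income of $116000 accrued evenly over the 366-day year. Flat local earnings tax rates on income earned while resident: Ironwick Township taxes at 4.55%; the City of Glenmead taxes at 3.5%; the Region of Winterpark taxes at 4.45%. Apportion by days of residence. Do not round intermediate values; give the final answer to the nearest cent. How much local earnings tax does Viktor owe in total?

$4880.56

Ironwick Township, 1 Jan – 2 Mar 2028: 62 days → $116000 × 4.55% × 62/366 = $894.0874
The City of Glenmead, 3 Mar – 10 Jun 2028: 100 days → $116000 × 3.5% × 100/366 = $1109.2896
The Region of Winterpark, 11 Jun – 31 Dec 2028: 204 days → $116000 × 4.45% × 204/366 = $2877.1803
Total = $4880.5574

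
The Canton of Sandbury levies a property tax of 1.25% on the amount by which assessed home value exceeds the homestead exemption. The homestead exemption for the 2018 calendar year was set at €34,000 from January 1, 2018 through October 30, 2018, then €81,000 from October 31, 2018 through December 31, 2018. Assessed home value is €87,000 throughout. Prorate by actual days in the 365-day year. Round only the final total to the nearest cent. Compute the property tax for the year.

January 1 – October 30, 2018: 303 days, exemption €34,000 → (€87,000 − €34,000) × 1.25% × 303/365 = €549.9658
October 31 – December 31, 2018: 62 days, exemption €81,000 → (€87,000 − €81,000) × 1.25% × 62/365 = €12.7397
Total = €562.7055

€562.71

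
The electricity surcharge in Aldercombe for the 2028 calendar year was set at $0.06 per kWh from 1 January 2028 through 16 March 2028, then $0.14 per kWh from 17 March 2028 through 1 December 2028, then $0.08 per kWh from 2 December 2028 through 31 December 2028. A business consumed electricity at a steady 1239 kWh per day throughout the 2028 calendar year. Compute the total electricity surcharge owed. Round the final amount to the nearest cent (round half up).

$53,723.04

1 January – 16 March 2028: 76 days × 1239 kWh/day = 94,164 kWh at $0.06/kWh → $5,649.84
17 March – 1 December 2028: 260 days × 1239 kWh/day = 322,140 kWh at $0.14/kWh → $45,099.60
2 December – 31 December 2028: 30 days × 1239 kWh/day = 37,170 kWh at $0.08/kWh → $2,973.60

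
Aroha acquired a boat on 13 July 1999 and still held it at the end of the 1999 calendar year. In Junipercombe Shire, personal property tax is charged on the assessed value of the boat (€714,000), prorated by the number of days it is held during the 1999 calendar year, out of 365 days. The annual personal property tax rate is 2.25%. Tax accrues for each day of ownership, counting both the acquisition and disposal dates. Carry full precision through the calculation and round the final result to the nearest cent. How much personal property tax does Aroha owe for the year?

Days held (13 July – 31 December 1999): 172 out of 365
Tax = €714,000 × 2.25% × 172/365 = €7,570.3562

€7,570.36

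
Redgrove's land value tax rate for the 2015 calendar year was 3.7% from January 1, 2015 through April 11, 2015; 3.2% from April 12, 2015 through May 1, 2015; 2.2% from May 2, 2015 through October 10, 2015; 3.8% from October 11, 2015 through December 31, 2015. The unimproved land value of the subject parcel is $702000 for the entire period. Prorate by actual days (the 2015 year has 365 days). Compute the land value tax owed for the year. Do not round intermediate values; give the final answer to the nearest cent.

$21265.79

January 1 – April 11, 2015: 101 days at 3.7% → $702000 × 3.7% × 101/365 = $7187.3260
April 12 – May 1, 2015: 20 days at 3.2% → $702000 × 3.2% × 20/365 = $1230.9041
May 2 – October 10, 2015: 162 days at 2.2% → $702000 × 2.2% × 162/365 = $6854.5973
October 11 – December 31, 2015: 82 days at 3.8% → $702000 × 3.8% × 82/365 = $5992.9644
Total = $21265.7918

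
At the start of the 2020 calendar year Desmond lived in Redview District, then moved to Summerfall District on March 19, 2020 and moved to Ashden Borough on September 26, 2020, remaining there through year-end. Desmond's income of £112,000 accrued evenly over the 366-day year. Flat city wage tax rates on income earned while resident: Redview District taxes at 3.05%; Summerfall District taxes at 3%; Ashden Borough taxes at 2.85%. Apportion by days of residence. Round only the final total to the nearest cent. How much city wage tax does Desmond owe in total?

£3,327.41

Redview District, January 1 – March 18, 2020: 78 days → £112,000 × 3.05% × 78/366 = £728.0000
Summerfall District, March 19 – September 25, 2020: 191 days → £112,000 × 3% × 191/366 = £1,753.4426
Ashden Borough, September 26 – December 31, 2020: 97 days → £112,000 × 2.85% × 97/366 = £845.9672
Total = £3,327.4098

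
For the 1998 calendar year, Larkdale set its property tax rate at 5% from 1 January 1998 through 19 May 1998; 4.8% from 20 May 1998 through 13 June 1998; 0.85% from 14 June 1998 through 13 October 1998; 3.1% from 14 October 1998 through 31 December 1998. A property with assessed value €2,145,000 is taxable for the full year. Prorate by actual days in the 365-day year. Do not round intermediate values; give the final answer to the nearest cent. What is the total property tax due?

€68,381.42

1 January – 19 May 1998: 139 days at 5% → €2,145,000 × 5% × 139/365 = €40,843.1507
20 May – 13 June 1998: 25 days at 4.8% → €2,145,000 × 4.8% × 25/365 = €7,052.0548
14 June – 13 October 1998: 122 days at 0.85% → €2,145,000 × 0.85% × 122/365 = €6,094.1507
14 October – 31 December 1998: 79 days at 3.1% → €2,145,000 × 3.1% × 79/365 = €14,392.0685
Total = €68,381.4247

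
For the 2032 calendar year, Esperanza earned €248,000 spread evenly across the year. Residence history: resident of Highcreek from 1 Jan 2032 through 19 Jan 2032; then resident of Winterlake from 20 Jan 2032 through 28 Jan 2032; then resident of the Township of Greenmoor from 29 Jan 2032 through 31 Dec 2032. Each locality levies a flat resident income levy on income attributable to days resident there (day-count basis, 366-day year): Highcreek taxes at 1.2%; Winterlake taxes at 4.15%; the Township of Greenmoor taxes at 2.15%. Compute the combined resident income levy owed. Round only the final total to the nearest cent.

€5,331.66

Highcreek, 1 Jan – 19 Jan 2032: 19 days → €248,000 × 1.2% × 19/366 = €154.4918
Winterlake, 20 Jan – 28 Jan 2032: 9 days → €248,000 × 4.15% × 9/366 = €253.0820
The Township of Greenmoor, 29 Jan – 31 Dec 2032: 338 days → €248,000 × 2.15% × 338/366 = €4,924.0874
Total = €5,331.6612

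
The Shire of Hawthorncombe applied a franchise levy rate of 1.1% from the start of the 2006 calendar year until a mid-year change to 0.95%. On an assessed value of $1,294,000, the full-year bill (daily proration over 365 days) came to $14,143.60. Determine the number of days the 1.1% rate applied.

348 days

Let d = days at the first rate; then 365 − d days at the second rate.
$1,294,000 × [1.1%·d + 0.95%·(365−d)] / 365 = $14,143.60
Solving gives d = 348, so the new rate took effect on 15 December 2006.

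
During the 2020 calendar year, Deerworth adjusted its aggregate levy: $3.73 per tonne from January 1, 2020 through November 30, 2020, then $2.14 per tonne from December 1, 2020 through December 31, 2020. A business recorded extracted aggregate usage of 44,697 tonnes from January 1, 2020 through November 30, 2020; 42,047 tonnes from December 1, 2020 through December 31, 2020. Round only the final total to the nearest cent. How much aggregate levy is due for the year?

January 1 – November 30, 2020: 44,697 tonnes at $3.73/tonne → $166,719.81
December 1 – December 31, 2020: 42,047 tonnes at $2.14/tonne → $89,980.58

$256,700.39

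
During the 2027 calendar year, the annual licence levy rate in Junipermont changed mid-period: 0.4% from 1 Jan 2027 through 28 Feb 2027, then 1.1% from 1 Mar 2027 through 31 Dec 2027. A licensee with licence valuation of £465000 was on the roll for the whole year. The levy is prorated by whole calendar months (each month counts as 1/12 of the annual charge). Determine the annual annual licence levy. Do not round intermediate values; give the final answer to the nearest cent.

£4572.50

1 Jan – 28 Feb 2027: 2 months at 0.4% → £465000 × 0.4% × 2/12 = £310.0000
1 Mar – 31 Dec 2027: 10 months at 1.1% → £465000 × 1.1% × 10/12 = £4262.5000
Total = £4572.5000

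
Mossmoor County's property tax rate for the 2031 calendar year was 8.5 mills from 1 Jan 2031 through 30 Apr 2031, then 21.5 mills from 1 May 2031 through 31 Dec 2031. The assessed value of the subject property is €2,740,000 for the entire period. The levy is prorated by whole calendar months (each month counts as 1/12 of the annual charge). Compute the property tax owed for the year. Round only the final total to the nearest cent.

1 Jan – 30 Apr 2031: 4 months at 8.5 mills → €2,740,000 × 0.85% × 4/12 = €7,763.3333
1 May – 31 Dec 2031: 8 months at 21.5 mills → €2,740,000 × 2.15% × 8/12 = €39,273.3333
Total = €47,036.6667

€47,036.67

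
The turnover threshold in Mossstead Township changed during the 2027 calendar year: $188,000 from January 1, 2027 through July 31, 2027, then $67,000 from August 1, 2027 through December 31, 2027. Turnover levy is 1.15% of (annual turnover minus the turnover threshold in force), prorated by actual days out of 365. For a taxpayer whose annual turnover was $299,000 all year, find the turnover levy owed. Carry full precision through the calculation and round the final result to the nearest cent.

$1,859.79

January 1 – July 31, 2027: 212 days, exemption $188,000 → ($299,000 − $188,000) × 1.15% × 212/365 = $741.4192
August 1 – December 31, 2027: 153 days, exemption $67,000 → ($299,000 − $67,000) × 1.15% × 153/365 = $1,118.3671
Total = $1,859.7863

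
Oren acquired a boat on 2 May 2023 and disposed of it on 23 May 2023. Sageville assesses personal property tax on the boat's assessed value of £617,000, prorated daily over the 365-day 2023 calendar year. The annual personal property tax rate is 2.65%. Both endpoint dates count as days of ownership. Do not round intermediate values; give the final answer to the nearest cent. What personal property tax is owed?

£985.51

Days held (2 May – 23 May 2023): 22 out of 365
Tax = £617,000 × 2.65% × 22/365 = £985.5096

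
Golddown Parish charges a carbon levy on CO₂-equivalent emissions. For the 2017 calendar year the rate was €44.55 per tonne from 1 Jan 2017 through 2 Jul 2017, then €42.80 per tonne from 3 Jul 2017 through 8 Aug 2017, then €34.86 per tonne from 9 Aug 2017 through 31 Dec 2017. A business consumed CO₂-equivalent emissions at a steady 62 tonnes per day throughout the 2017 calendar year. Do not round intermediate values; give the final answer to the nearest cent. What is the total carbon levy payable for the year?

€917038.90

1 Jan – 2 Jul 2017: 183 days × 62 tonnes/day = 11,346 tonnes at €44.55/tonne → €505464.30
3 Jul – 8 Aug 2017: 37 days × 62 tonnes/day = 2,294 tonnes at €42.80/tonne → €98183.20
9 Aug – 31 Dec 2017: 145 days × 62 tonnes/day = 8,990 tonnes at €34.86/tonne → €313391.40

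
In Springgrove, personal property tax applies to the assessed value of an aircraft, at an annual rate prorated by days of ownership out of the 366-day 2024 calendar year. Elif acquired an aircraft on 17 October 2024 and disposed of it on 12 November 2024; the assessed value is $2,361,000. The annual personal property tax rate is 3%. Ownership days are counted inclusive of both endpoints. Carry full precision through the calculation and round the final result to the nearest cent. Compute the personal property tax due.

Days held (17 October – 12 November 2024): 27 out of 366
Tax = $2,361,000 × 3% × 27/366 = $5,225.1639

$5,225.16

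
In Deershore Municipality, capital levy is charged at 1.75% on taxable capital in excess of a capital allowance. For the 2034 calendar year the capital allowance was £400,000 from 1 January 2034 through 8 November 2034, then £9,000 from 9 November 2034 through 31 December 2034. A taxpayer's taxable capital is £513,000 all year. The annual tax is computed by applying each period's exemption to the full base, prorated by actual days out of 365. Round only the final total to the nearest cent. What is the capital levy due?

1 January – 8 November 2034: 312 days, exemption £400,000 → (£513,000 − £400,000) × 1.75% × 312/365 = £1,690.3562
9 November – 31 December 2034: 53 days, exemption £9,000 → (£513,000 − £9,000) × 1.75% × 53/365 = £1,280.7123
Total = £2,971.0685

£2,971.07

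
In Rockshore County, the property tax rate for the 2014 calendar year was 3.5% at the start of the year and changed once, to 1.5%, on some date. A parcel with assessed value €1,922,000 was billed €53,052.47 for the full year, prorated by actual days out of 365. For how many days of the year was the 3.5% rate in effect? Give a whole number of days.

230 days

Let d = days at the first rate; then 365 − d days at the second rate.
€1,922,000 × [3.5%·d + 1.5%·(365−d)] / 365 = €53,052.47
Solving gives d = 230, so the new rate took effect on August 19, 2014.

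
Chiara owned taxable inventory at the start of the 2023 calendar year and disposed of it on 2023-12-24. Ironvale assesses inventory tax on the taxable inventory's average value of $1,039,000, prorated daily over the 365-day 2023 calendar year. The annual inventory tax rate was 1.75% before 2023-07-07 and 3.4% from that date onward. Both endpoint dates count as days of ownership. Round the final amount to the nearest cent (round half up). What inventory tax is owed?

2023-01-01 to 2023-07-06: 187 days at 1.75% → $1,039,000 × 1.75% × 187/365 = $9,315.4178
2023-07-07 to 2023-12-24: 171 days at 3.4% → $1,039,000 × 3.4% × 171/365 = $16,549.9890
Total = $25,865.4068

$25,865.41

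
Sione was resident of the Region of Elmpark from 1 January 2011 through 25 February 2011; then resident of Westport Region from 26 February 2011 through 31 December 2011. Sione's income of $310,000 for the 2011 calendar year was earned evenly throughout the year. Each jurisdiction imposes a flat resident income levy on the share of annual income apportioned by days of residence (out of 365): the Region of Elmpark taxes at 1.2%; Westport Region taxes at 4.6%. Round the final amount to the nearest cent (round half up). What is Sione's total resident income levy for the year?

The Region of Elmpark, 1 January – 25 February 2011: 56 days → $310,000 × 1.2% × 56/365 = $570.7397
Westport Region, 26 February – 31 December 2011: 309 days → $310,000 × 4.6% × 309/365 = $12,072.1644
Total = $12,642.9041

$12,642.90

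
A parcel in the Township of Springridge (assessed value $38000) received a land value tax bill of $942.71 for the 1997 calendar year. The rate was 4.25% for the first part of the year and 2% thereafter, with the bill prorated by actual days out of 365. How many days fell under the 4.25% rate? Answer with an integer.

78 days

Let d = days at the first rate; then 365 − d days at the second rate.
$38000 × [4.25%·d + 2%·(365−d)] / 365 = $942.71
Solving gives d = 78, so the new rate took effect on March 20, 1997.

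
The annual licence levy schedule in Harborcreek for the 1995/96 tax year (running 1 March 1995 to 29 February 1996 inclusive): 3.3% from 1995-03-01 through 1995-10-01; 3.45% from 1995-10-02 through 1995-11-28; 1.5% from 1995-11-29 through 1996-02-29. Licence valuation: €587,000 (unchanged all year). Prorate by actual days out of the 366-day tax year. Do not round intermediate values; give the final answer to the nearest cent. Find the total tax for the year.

€16,825.73

1995-03-01 to 1995-10-01: 215 days at 3.3% → €587,000 × 3.3% × 215/366 = €11,379.1393
1995-10-02 to 1995-11-28: 58 days at 3.45% → €587,000 × 3.45% × 58/366 = €3,209.2541
1995-11-29 to 1996-02-29: 93 days at 1.5% → €587,000 × 1.5% × 93/366 = €2,237.3361
Total = €16,825.7295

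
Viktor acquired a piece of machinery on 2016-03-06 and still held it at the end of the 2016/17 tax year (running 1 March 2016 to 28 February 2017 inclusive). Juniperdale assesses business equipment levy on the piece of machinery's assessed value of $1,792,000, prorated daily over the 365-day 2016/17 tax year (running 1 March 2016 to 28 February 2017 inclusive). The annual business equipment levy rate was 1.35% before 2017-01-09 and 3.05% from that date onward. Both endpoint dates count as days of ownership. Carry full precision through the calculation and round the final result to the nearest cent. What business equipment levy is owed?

2016-03-06 to 2017-01-08: 309 days at 1.35% → $1,792,000 × 1.35% × 309/365 = $20,480.3507
2017-01-09 to 2017-02-28: 51 days at 3.05% → $1,792,000 × 3.05% × 51/365 = $7,636.8658
Total = $28,117.2164

$28,117.22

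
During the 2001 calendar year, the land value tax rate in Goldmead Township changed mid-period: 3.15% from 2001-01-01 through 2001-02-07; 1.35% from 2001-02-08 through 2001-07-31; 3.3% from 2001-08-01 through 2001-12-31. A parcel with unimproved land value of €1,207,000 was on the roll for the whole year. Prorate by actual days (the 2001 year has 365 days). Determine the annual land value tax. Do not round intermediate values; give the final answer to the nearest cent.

2001-01-01 to 2001-02-07: 38 days at 3.15% → €1,207,000 × 3.15% × 38/365 = €3,958.2986
2001-02-08 to 2001-07-31: 174 days at 1.35% → €1,207,000 × 1.35% × 174/365 = €7,767.7890
2001-08-01 to 2001-12-31: 153 days at 3.3% → €1,207,000 × 3.3% × 153/365 = €16,696.2822
Total = €28,422.3699

€28,422.37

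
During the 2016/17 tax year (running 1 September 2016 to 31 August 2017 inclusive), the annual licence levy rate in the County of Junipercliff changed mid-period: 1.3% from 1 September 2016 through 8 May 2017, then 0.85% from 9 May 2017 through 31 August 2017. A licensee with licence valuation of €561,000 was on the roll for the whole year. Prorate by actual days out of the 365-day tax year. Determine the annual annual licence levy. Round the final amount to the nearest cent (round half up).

€6,497.61

1 September 2016 – 8 May 2017: 250 days at 1.3% → €561,000 × 1.3% × 250/365 = €4,995.2055
9 May – 31 August 2017: 115 days at 0.85% → €561,000 × 0.85% × 115/365 = €1,502.4041
Total = €6,497.6096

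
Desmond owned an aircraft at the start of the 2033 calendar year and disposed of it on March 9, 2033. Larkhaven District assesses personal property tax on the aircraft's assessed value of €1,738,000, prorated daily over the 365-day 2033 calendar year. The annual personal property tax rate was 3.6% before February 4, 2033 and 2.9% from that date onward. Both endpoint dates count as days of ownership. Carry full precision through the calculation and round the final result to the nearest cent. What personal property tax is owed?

January 1 – February 3, 2033: 34 days at 3.6% → €1,738,000 × 3.6% × 34/365 = €5,828.2521
February 4 – March 9, 2033: 34 days at 2.9% → €1,738,000 × 2.9% × 34/365 = €4,694.9808
Total = €10,523.2329

€10,523.23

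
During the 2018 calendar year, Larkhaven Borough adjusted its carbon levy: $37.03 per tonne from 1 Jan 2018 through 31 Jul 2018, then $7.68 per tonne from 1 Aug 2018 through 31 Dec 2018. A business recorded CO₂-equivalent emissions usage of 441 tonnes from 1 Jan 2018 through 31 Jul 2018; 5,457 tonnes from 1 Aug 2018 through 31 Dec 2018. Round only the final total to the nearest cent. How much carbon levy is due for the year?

1 Jan – 31 Jul 2018: 441 tonnes at $37.03/tonne → $16,330.23
1 Aug – 31 Dec 2018: 5,457 tonnes at $7.68/tonne → $41,909.76

$58,239.99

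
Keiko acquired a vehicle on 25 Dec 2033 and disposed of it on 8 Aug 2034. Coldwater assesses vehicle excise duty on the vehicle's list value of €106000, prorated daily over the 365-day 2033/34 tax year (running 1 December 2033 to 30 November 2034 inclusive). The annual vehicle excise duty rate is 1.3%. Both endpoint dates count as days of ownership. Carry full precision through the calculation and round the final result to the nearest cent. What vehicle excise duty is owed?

Days held (25 Dec 2033 – 8 Aug 2034): 227 out of 365
Tax = €106000 × 1.3% × 227/365 = €857.0027

€857.00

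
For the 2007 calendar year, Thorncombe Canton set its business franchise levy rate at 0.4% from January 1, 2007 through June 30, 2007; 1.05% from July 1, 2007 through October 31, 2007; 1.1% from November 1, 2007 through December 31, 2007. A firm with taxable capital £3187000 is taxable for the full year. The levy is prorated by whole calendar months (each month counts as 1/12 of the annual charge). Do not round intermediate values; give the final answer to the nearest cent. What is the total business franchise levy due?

January 1 – June 30, 2007: 6 months at 0.4% → £3187000 × 0.4% × 6/12 = £6374.0000
July 1 – October 31, 2007: 4 months at 1.05% → £3187000 × 1.05% × 4/12 = £11154.5000
November 1 – December 31, 2007: 2 months at 1.1% → £3187000 × 1.1% × 2/12 = £5842.8333
Total = £23371.3333

£23371.33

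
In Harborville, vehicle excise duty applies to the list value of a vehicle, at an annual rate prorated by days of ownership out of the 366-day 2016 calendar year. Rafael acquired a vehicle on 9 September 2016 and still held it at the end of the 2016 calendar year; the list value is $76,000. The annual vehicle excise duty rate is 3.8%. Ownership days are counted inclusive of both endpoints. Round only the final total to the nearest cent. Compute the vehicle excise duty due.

Days held (9 September – 31 December 2016): 114 out of 366
Tax = $76,000 × 3.8% × 114/366 = $899.5410

$899.54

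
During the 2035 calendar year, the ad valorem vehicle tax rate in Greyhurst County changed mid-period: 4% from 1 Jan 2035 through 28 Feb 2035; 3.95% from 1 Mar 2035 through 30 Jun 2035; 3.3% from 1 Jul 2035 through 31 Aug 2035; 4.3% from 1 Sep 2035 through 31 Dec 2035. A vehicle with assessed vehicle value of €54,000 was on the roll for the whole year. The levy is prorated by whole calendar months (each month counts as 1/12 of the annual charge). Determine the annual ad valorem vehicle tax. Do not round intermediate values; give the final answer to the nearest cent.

1 Jan – 28 Feb 2035: 2 months at 4% → €54,000 × 4% × 2/12 = €360.0000
1 Mar – 30 Jun 2035: 4 months at 3.95% → €54,000 × 3.95% × 4/12 = €711.0000
1 Jul – 31 Aug 2035: 2 months at 3.3% → €54,000 × 3.3% × 2/12 = €297.0000
1 Sep – 31 Dec 2035: 4 months at 4.3% → €54,000 × 4.3% × 4/12 = €774.0000
Total = €2,142.0000

€2,142.00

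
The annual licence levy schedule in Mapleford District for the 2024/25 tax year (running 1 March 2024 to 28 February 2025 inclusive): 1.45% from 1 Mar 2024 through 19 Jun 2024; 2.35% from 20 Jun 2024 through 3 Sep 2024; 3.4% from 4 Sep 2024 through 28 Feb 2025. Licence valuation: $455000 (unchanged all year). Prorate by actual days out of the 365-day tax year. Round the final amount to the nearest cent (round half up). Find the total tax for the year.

1 Mar – 19 Jun 2024: 111 days at 1.45% → $455000 × 1.45% × 111/365 = $2006.3630
20 Jun – 3 Sep 2024: 76 days at 2.35% → $455000 × 2.35% × 76/365 = $2226.3836
4 Sep 2024 – 28 Feb 2025: 178 days at 3.4% → $455000 × 3.4% × 178/365 = $7544.2740
Total = $11777.0205

$11777.02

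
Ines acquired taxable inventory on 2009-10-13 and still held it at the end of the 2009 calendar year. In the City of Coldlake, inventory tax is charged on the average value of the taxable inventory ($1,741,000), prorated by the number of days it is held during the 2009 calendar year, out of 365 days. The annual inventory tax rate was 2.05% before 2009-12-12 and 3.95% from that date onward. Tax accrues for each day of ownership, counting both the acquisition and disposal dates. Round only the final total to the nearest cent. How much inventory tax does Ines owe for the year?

2009-10-13 to 2009-12-11: 60 days at 2.05% → $1,741,000 × 2.05% × 60/365 = $5,866.9315
2009-12-12 to 2009-12-31: 20 days at 3.95% → $1,741,000 × 3.95% × 20/365 = $3,768.1918
Total = $9,635.1233

$9,635.12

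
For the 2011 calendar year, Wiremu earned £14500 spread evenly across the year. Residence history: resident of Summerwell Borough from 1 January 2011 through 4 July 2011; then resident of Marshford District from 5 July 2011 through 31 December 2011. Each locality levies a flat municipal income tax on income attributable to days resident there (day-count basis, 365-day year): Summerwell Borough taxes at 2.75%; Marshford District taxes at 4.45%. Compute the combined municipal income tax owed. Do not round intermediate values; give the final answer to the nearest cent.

Summerwell Borough, 1 January – 4 July 2011: 185 days → £14500 × 2.75% × 185/365 = £202.1062
Marshford District, 5 July – 31 December 2011: 180 days → £14500 × 4.45% × 180/365 = £318.2055
Total = £520.3116

£520.31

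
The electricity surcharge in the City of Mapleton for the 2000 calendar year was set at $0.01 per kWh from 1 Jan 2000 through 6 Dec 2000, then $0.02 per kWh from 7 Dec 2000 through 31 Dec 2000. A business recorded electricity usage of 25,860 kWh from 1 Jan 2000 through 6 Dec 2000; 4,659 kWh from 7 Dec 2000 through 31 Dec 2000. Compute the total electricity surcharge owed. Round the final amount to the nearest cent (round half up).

1 Jan – 6 Dec 2000: 25,860 kWh at $0.01/kWh → $258.60
7 Dec – 31 Dec 2000: 4,659 kWh at $0.02/kWh → $93.18

$351.78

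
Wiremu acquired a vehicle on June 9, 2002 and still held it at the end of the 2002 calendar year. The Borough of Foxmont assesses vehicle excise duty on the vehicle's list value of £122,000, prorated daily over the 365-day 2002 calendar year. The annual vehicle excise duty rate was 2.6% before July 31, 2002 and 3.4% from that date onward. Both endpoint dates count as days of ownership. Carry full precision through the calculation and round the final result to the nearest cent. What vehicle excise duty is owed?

£2,202.02

June 9 – July 30, 2002: 52 days at 2.6% → £122,000 × 2.6% × 52/365 = £451.9014
July 31 – December 31, 2002: 154 days at 3.4% → £122,000 × 3.4% × 154/365 = £1,750.1151
Total = £2,202.0164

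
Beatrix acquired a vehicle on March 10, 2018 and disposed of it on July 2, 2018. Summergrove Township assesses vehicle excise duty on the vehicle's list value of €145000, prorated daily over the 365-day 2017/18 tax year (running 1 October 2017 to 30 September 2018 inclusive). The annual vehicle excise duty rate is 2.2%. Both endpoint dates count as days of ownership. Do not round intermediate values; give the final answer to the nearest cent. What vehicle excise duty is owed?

€1005.07

Days held (March 10 – July 2, 2018): 115 out of 365
Tax = €145000 × 2.2% × 115/365 = €1005.0685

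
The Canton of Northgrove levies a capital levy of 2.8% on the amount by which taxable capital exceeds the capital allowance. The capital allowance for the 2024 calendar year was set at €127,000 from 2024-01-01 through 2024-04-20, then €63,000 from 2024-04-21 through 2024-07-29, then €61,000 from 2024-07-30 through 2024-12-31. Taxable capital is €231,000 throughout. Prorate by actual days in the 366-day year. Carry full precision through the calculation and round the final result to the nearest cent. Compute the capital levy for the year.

2024-01-01 to 2024-04-20: 111 days, exemption €127,000 → (€231,000 − €127,000) × 2.8% × 111/366 = €883.1475
2024-04-21 to 2024-07-29: 100 days, exemption €63,000 → (€231,000 − €63,000) × 2.8% × 100/366 = €1,285.2459
2024-07-30 to 2024-12-31: 155 days, exemption €61,000 → (€231,000 − €61,000) × 2.8% × 155/366 = €2,015.8470
Total = €4,184.2404

€4,184.24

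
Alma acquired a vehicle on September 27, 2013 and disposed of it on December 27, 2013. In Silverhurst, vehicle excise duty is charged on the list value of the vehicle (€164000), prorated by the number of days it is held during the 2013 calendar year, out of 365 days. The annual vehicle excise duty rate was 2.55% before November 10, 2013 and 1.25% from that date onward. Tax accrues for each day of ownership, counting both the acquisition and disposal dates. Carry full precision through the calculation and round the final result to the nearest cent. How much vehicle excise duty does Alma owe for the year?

€773.72

September 27 – November 9, 2013: 44 days at 2.55% → €164000 × 2.55% × 44/365 = €504.1315
November 10 – December 27, 2013: 48 days at 1.25% → €164000 × 1.25% × 48/365 = €269.5890
Total = €773.7205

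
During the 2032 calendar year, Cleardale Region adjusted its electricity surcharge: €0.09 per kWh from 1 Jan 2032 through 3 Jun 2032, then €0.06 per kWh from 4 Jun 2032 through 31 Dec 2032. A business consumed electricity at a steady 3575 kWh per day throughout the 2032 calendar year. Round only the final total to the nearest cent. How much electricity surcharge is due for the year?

1 Jan – 3 Jun 2032: 155 days × 3575 kWh/day = 554,125 kWh at €0.09/kWh → €49,871.25
4 Jun – 31 Dec 2032: 211 days × 3575 kWh/day = 754,325 kWh at €0.06/kWh → €45,259.50

€95,130.75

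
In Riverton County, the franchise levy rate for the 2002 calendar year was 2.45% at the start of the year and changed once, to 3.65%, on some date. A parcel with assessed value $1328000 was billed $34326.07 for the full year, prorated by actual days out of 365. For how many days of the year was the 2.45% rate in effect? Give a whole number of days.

Let d = days at the first rate; then 365 − d days at the second rate.
$1328000 × [2.45%·d + 3.65%·(365−d)] / 365 = $34326.07
Solving gives d = 324, so the new rate took effect on 21 Nov 2002.

324 days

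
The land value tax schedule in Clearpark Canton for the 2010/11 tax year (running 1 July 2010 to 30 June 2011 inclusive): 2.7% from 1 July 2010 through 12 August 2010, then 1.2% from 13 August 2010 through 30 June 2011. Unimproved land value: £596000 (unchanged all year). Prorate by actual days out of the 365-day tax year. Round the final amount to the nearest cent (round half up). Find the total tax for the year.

£8205.21

1 July – 12 August 2010: 43 days at 2.7% → £596000 × 2.7% × 43/365 = £1895.7699
13 August 2010 – 30 June 2011: 322 days at 1.2% → £596000 × 1.2% × 322/365 = £6309.4356
Total = £8205.2055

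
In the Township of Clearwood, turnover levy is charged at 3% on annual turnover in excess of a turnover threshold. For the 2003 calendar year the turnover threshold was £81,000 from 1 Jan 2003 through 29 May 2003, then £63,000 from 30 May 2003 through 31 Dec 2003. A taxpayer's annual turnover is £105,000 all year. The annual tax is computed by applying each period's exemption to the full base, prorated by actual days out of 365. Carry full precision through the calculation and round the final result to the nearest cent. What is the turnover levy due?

£1,039.56

1 Jan – 29 May 2003: 149 days, exemption £81,000 → (£105,000 − £81,000) × 3% × 149/365 = £293.9178
30 May – 31 Dec 2003: 216 days, exemption £63,000 → (£105,000 − £63,000) × 3% × 216/365 = £745.6438
Total = £1,039.5616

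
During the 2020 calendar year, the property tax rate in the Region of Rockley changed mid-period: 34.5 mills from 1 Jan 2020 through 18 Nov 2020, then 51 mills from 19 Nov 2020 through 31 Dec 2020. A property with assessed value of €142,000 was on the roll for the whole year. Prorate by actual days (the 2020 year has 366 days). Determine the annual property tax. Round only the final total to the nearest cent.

1 Jan – 18 Nov 2020: 323 days at 34.5 mills → €142,000 × 3.45% × 323/366 = €4,323.4344
19 Nov – 31 Dec 2020: 43 days at 51 mills → €142,000 × 5.1% × 43/366 = €850.8361
Total = €5,174.2705

€5,174.27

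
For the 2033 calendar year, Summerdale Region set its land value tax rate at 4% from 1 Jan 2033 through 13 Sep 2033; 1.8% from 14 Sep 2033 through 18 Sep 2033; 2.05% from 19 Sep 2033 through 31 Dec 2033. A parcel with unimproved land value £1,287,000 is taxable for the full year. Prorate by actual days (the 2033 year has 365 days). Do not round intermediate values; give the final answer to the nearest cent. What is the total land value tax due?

£43,941.35

1 Jan – 13 Sep 2033: 256 days at 4% → £1,287,000 × 4% × 256/365 = £36,106.5205
14 Sep – 18 Sep 2033: 5 days at 1.8% → £1,287,000 × 1.8% × 5/365 = £317.3425
19 Sep – 31 Dec 2033: 104 days at 2.05% → £1,287,000 × 2.05% × 104/365 = £7,517.4904
Total = £43,941.3534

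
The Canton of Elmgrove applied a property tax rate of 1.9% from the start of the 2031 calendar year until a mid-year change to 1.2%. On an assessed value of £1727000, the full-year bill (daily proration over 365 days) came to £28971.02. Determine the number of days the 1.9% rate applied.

Let d = days at the first rate; then 365 − d days at the second rate.
£1727000 × [1.9%·d + 1.2%·(365−d)] / 365 = £28971.02
Solving gives d = 249, so the new rate took effect on September 7, 2031.

249 days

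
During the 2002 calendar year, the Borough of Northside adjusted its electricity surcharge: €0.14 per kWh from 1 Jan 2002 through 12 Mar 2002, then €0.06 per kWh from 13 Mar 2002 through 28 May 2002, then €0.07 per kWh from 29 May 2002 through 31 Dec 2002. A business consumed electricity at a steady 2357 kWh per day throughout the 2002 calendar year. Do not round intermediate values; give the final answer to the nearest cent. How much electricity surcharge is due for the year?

1 Jan – 12 Mar 2002: 71 days × 2357 kWh/day = 167,347 kWh at €0.14/kWh → €23428.58
13 Mar – 28 May 2002: 77 days × 2357 kWh/day = 181,489 kWh at €0.06/kWh → €10889.34
29 May – 31 Dec 2002: 217 days × 2357 kWh/day = 511,469 kWh at €0.07/kWh → €35802.83

€70120.75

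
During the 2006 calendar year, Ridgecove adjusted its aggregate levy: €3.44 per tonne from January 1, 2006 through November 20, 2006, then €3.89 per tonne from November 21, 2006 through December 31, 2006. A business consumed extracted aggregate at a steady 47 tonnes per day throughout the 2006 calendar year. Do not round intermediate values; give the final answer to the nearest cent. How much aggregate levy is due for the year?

January 1 – November 20, 2006: 324 days × 47 tonnes/day = 15,228 tonnes at €3.44/tonne → €52384.32
November 21 – December 31, 2006: 41 days × 47 tonnes/day = 1,927 tonnes at €3.89/tonne → €7496.03

€59880.35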